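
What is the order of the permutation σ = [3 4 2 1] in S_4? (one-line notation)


Cycle decomposition: (1 3 2 4)
Cycle lengths: 4
Order = lcm(4) = 4

ord(σ) = 4


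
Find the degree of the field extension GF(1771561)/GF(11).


GF(1771561) = GF(11^6), so the extension degree is 6

[GF(1771561)/GF(11)] = 6


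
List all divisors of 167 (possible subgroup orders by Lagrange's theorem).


Lagrange's theorem: |H| divides |G|
|G| = 167
Divisors of 167: 1, 167

Possible subgroup orders: {1, 167}


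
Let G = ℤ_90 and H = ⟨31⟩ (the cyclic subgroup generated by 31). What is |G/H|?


|⟨31⟩| = n / gcd(31, 90) = 90 / 1 = 90
H is normal (ℤ_90 is abelian).
|G/H| = |G| / |H| = 90 / 90 = 1

|G/H| = 1


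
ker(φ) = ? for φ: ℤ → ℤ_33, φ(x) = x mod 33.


Kernel = preimage of identity
ker(φ) = {x ∈ ℤ : x ≡ 0 (mod 33)} = 33ℤ = {0, ±33, ±66, ...}

ker(φ) = 33ℤ


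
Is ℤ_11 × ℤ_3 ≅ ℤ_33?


Comparing ℤ_11 × ℤ_3 and ℤ_33:
gcd(11,3) = 1, so ℤ_11 × ℤ_3 ≅ ℤ_33 (CRT)

Yes, ℤ_11 × ℤ_3 ≅ ℤ_33


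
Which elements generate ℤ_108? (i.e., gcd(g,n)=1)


g generates ℤ_n iff gcd(g,n) = 1
Prime factors of 108: 2, 3
Generators are g ∈ {1,...,107} not divisible by any of these primes.
Generators: {1, 5, 7, 11, 13, 17, 19, 23, 25, 29, 31, 35, 37, 41, 43, 47, 49, 53, 55, 59, 61, 65, 67, 71, 73, 77, 79, 83, 85, 89, 91, 95, 97, 101, 103, 107}
Number of generators = φ(108) = 36

Generators of ℤ_108 = {1, 5, 7, 11, 13, 17, 19, 23, 25, 29, 31, 35, 37, 41, 43, 47, 49, 53, 55, 59, 61, 65, 67, 71, 73, 77, 79, 83, 85, 89, 91, 95, 97, 101, 103, 107}


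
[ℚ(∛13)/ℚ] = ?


∛13 has minimal polynomial x³ - 13 (irreducible over ℚ since 13 is not a perfect cube)

[ℚ(∛13)/ℚ] = 3


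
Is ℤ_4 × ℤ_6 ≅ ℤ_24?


Comparing ℤ_4 × ℤ_6 and ℤ_24:
gcd(4,6) = 2 ≠ 1. Max element order in ℤ_4×ℤ_6 is lcm(4,6) = 12 < 24, so it has no element of order 24

No, ℤ_4 × ℤ_6 ≇ ℤ_24


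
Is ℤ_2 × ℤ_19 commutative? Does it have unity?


Direct product ring; commutative with unity (1,1); but (1,0)·(0,1) = (0,0) gives zero divisors, so not an integral domain
Commutative: Yes
Integral domain: No
Has unity: Yes

ℤ_2 × ℤ_19: Commutative=Yes, Unity=Yes


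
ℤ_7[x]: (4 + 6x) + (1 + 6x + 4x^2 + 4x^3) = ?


Add coefficients mod 7:
x^0: 4 + 1 = 5 (mod 7)
x^1: 6 + 6 = 5 (mod 7)
x^2: 0 + 4 = 4 (mod 7)
x^3: 0 + 4 = 4 (mod 7)
Result: 5 + 5x + 4x^2 + 4x^3

f + g = 5 + 5x + 4x^2 + 4x^3


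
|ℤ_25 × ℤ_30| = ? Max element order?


|ℤ_25 × ℤ_30| = 25 × 30 = 750
Max element order = lcm(25,30) = 150
Cyclic? No (gcd=5)

|ℤ_25×ℤ_30| = 750, max element order = 150


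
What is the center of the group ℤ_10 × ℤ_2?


Z(G) = {g ∈ G | gx = xg for all x ∈ G}
Direct product of abelian groups is abelian, so Z(G) = G

Z(ℤ_10 × ℤ_2) = ℤ_10 × ℤ_2


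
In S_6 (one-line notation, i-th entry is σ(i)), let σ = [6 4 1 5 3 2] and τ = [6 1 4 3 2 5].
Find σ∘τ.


σ∘τ: apply τ first, then σ
1 →τ 6 →σ 2
2 →τ 1 →σ 6
3 →τ 4 →σ 5
4 →τ 3 →σ 1
5 →τ 2 →σ 4
6 →τ 5 →σ 3

σ∘τ = [2 6 5 1 4 3]


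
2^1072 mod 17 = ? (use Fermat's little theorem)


Fermat's little theorem: if p is prime and gcd(a,p)=1, then a^(p-1) ≡ 1 (mod p)
p = 17 is prime, gcd(2,17) = 1
Reduce exponent: 1072 mod 16 = 0
So 2^1072 ≡ 2^0 (mod 17)
2^0 = 1

2^1072 ≡ 1 (mod 17)


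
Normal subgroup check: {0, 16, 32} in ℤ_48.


H = {0, 16, 32} in ℤ_48
ℤ_48 is abelian; every subgroup of an abelian group is normal

Yes, normal subgroup


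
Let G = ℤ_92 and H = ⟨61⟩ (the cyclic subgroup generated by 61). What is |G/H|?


|⟨61⟩| = n / gcd(61, 92) = 92 / 1 = 92
H is normal (ℤ_92 is abelian).
|G/H| = |G| / |H| = 92 / 92 = 1

|G/H| = 1


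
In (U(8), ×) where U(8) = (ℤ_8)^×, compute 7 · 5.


Operation: multiplication mod 8
7 · 5 = (a × b) mod 8 with a = 7, b = 5

7 · 5 = 3


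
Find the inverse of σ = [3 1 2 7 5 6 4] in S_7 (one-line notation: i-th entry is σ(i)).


To find σ⁻¹, swap domain and range:
σ(1) = 3 → σ⁻¹(3) = 1
σ(2) = 1 → σ⁻¹(1) = 2
σ(3) = 2 → σ⁻¹(2) = 3
σ(4) = 7 → σ⁻¹(7) = 4
σ(5) = 5 → σ⁻¹(5) = 5
σ(6) = 6 → σ⁻¹(6) = 6
σ(7) = 4 → σ⁻¹(4) = 7

σ⁻¹ = [2 3 1 7 5 6 4]


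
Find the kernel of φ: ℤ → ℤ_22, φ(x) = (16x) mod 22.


Kernel = preimage of identity
ker(φ) = {x ∈ ℤ : 16x ≡ 0 (mod 22)}. gcd(16,22) = 2, so 16x ≡ 0 (mod 22) ⟺ x ≡ 0 (mod 22/2 = 11). Hence ker(φ) = 11ℤ

ker(φ) = 11ℤ


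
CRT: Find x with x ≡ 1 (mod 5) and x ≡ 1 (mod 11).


m₁ = 5, m₂ = 11, gcd = 1, so CRT applies. M = m₁·m₂ = 55
Let M₁ = M/m₁ = 11, M₂ = M/m₂ = 5
Find y₁ ≡ M₁⁻¹ (mod m₁): 11⁻¹ ≡ 1 (mod 5)
Find y₂ ≡ M₂⁻¹ (mod m₂): 5⁻¹ ≡ 9 (mod 11)
x = a₁·M₁·y₁ + a₂·M₂·y₂ = 1·11·1 + 1·5·9 = 56
Reduce mod 55: x ≡ 1
Check: 1 mod 5 = 1 ✓, 1 mod 11 = 1 ✓

x ≡ 1 (mod 55)


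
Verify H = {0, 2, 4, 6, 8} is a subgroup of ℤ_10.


Subgroup test for H = {0, 2, 4, 6, 8} in (ℤ_10, +):
(1) 0 ∈ H? Yes
(2) Closure: for all a,b ∈ H, (a+b) mod 10 ∈ H? Yes
(3) Inverses: for all a ∈ H, -a mod 10 ∈ H? Yes

Yes, H is a subgroup of ℤ_10


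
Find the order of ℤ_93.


ℤ_n has n elements.

|ℤ_93| = 93


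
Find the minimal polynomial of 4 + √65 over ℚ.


Let α = 4 + √65. Then α - 4 = √65, so (α - 4)² = 65, giving α² - 8α - 49 = 0. Degree 2 and α ∉ ℚ, so this is the minimal polynomial.

Minimal polynomial: x² - 8x - 49


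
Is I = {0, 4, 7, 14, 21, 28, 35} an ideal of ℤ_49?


Check ideal conditions for I = {0, 4, 7, 14, 21, 28, 35} in ℤ_49:
(1) I is an additive subgroup? No
(2) For r ∈ ℤ_49 and a ∈ I: r·a ∈ I? No  [counterexample: r=2, a=4, r·a mod 49 = 8 ∉ I]

No, I is not an ideal of ℤ_49


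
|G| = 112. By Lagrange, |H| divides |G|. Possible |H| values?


Lagrange's theorem: |H| divides |G|
|G| = 112
Divisors of 112: 1, 2, 4, 7, 8, 14, 16, 28, 56, 112

Possible subgroup orders: {1, 2, 4, 7, 8, 14, 16, 28, 56, 112}


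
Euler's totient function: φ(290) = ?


Factor n: 290 = 2 × 5 × 29
φ(n) = n · ∏(1 - 1/p) over distinct primes p | n
φ(290) = 290 · (1 - 1/2) · (1 - 1/5) · (1 - 1/29) = 112

φ(290) = 112


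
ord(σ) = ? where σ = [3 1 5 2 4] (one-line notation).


Cycle decomposition: (1 3 5 4 2)
Cycle lengths: 5
Order = lcm(5) = 5

ord(σ) = 5


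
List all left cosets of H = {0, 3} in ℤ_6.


H = {0, 3}, |H| = 2
Number of cosets = |G|/|H| = 6/2 = 3
0 + H = {0, 3}
1 + H = {1, 4}
2 + H = {2, 5}

Cosets: 0+H={0,3}; 1+H={1,4}; 2+H={2,5}


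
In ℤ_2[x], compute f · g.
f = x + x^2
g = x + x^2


Expand and collect like terms; reduce coefficients mod 2:
x^0: 0·0 = 0 ≡ 0 (mod 2)
x^1: 0·1 + 1·0 = 0 ≡ 0 (mod 2)
x^2: 0·1 + 1·1 + 1·0 = 1 ≡ 1 (mod 2)
x^3: 1·1 + 1·1 = 2 ≡ 0 (mod 2)
x^4: 1·1 = 1 ≡ 1 (mod 2)
Result: x^2 + x^4

f · g = x^2 + x^4


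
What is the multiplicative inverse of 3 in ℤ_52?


Use the extended Euclidean algorithm to write 1 = 3·s + 52·t; then s mod 52 is the inverse.
Euclidean algorithm:
  3 = 0·52 + 3
  52 = 17·3 + 1
  3 = 3·1 + 0
gcd(3,52) = 1
Back-substitution gives: 3·(-17) + 52·(1) = 1
So 3⁻¹ ≡ -17 ≡ 35 (mod 52)
Check: 3 × 35 = 105 ≡ 1 (mod 52) ✓

3⁻¹ ≡ 35 (mod 52)


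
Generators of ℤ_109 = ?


g generates ℤ_n iff gcd(g,n) = 1
Prime factors of 109: 109
Generators are g ∈ {1,...,108} not divisible by any of these primes.
Generators: {1, 2, 3, 4, 5, 6, 7, 8, 9, 10, 11, 12, 13, 14, 15, 16, 17, 18, 19, 20, 21, 22, 23, 24, 25, 26, 27, 28, 29, 30, 31, 32, 33, 34, 35, 36, 37, 38, 39, 40, 41, 42, 43, 44, 45, 46, 47, 48, 49, 50, 51, 52, 53, 54, 55, 56, 57, 58, 59, 60, 61, 62, 63, 64, 65, 66, 67, 68, 69, 70, 71, 72, 73, 74, 75, 76, 77, 78, 79, 80, 81, 82, 83, 84, 85, 86, 87, 88, 89, 90, 91, 92, 93, 94, 95, 96, 97, 98, 99, 100, 101, 102, 103, 104, 105, 106, 107, 108}
Number of generators = φ(109) = 108

Generators of ℤ_109 = {1, 2, 3, 4, 5, 6, 7, 8, 9, 10, 11, 12, 13, 14, 15, 16, 17, 18, 19, 20, 21, 22, 23, 24, 25, 26, 27, 28, 29, 30, 31, 32, 33, 34, 35, 36, 37, 38, 39, 40, 41, 42, 43, 44, 45, 46, 47, 48, 49, 50, 51, 52, 53, 54, 55, 56, 57, 58, 59, 60, 61, 62, 63, 64, 65, 66, 67, 68, 69, 70, 71, 72, 73, 74, 75, 76, 77, 78, 79, 80, 81, 82, 83, 84, 85, 86, 87, 88, 89, 90, 91, 92, 93, 94, 95, 96, 97, 98, 99, 100, 101, 102, 103, 104, 105, 106, 107, 108}


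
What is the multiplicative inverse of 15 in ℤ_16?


Use the extended Euclidean algorithm to write 1 = 15·s + 16·t; then s mod 16 is the inverse.
Euclidean algorithm:
  15 = 0·16 + 15
  16 = 1·15 + 1
  15 = 15·1 + 0
gcd(15,16) = 1
Back-substitution gives: 15·(-1) + 16·(1) = 1
So 15⁻¹ ≡ -1 ≡ 15 (mod 16)
Check: 15 × 15 = 225 ≡ 1 (mod 16) ✓

15⁻¹ ≡ 15 (mod 16)


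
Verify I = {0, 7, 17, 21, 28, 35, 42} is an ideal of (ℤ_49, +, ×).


Check ideal conditions for I = {0, 7, 17, 21, 28, 35, 42} in ℤ_49:
(1) I is an additive subgroup? No
(2) For r ∈ ℤ_49 and a ∈ I: r·a ∈ I? No  [counterexample: r=2, a=7, r·a mod 49 = 14 ∉ I]

No, I is not an ideal of ℤ_49


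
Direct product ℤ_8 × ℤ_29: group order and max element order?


|ℤ_8 × ℤ_29| = 8 × 29 = 232
Max element order = lcm(8,29) = 232
Cyclic? Yes (gcd=1)

|ℤ_8×ℤ_29| = 232, max element order = 232


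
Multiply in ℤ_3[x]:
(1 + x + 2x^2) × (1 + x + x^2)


Expand and collect like terms; reduce coefficients mod 3:
x^0: 1·1 = 1 ≡ 1 (mod 3)
x^1: 1·1 + 1·1 = 2 ≡ 2 (mod 3)
x^2: 1·1 + 1·1 + 2·1 = 4 ≡ 1 (mod 3)
x^3: 1·1 + 2·1 = 3 ≡ 0 (mod 3)
x^4: 2·1 = 2 ≡ 2 (mod 3)
Result: 1 + 2x + x^2 + 2x^4

f · g = 1 + 2x + x^2 + 2x^4


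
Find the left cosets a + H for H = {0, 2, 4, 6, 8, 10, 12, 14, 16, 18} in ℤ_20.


H = {0, 2, 4, 6, 8, 10, 12, 14, 16, 18}, |H| = 10
Number of cosets = |G|/|H| = 20/10 = 2
0 + H = {0, 2, 4, 6, 8, 10, 12, 14, 16, 18}
1 + H = {1, 3, 5, 7, 9, 11, 13, 15, 17, 19}

Cosets: 0+H={0,2,4,6,8,10,12,14,16,18}; 1+H={1,3,5,7,9,11,13,15,17,19}


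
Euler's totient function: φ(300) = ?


Factor n: 300 = 2^2 × 3 × 5^2
φ(n) = n · ∏(1 - 1/p) over distinct primes p | n
φ(300) = 300 · (1 - 1/2) · (1 - 1/3) · (1 - 1/5) = 80

φ(300) = 80


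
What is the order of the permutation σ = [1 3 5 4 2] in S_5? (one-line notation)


Cycle decomposition: (2 3 5)
Cycle lengths: 3
Order = lcm(3) = 3

ord(σ) = 3


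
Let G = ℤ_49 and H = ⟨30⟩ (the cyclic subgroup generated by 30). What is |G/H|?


|⟨30⟩| = n / gcd(30, 49) = 49 / 1 = 49
H is normal (ℤ_49 is abelian).
|G/H| = |G| / |H| = 49 / 49 = 1

|G/H| = 1


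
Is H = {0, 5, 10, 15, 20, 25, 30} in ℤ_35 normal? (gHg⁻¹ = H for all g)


H = {0, 5, 10, 15, 20, 25, 30} in ℤ_35
ℤ_35 is abelian; every subgroup of an abelian group is normal

Yes, normal subgroup


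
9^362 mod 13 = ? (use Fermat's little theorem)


Fermat's little theorem: if p is prime and gcd(a,p)=1, then a^(p-1) ≡ 1 (mod p)
p = 13 is prime, gcd(9,13) = 1
Reduce exponent: 362 mod 12 = 2
So 9^362 ≡ 9^2 (mod 13)
9^2 mod 13 = 3

9^362 ≡ 3 (mod 13)


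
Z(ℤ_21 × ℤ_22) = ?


Z(G) = {g ∈ G | gx = xg for all x ∈ G}
Direct product of abelian groups is abelian, so Z(G) = G

Z(ℤ_21 × ℤ_22) = ℤ_21 × ℤ_22


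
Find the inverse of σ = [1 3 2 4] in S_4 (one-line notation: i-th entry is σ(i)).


To find σ⁻¹, swap domain and range:
σ(1) = 1 → σ⁻¹(1) = 1
σ(2) = 3 → σ⁻¹(3) = 2
σ(3) = 2 → σ⁻¹(2) = 3
σ(4) = 4 → σ⁻¹(4) = 4

σ⁻¹ = [1 3 2 4]


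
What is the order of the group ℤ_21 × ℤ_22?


|A × B| = |A| · |B|
|ℤ_21 × ℤ_22| = 21 × 22 = 462

|ℤ_21 × ℤ_22| = 462


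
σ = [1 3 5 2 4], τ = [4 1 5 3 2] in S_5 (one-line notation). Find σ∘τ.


σ∘τ: apply τ first, then σ
1 →τ 4 →σ 2
2 →τ 1 →σ 1
3 →τ 5 →σ 4
4 →τ 3 →σ 5
5 →τ 2 →σ 3

σ∘τ = [2 1 4 5 3]


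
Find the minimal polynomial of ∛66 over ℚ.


∛66 satisfies x³ - 66 = 0, irreducible over ℚ (no rational root; 66 is not a perfect cube)

Minimal polynomial: x³ - 66


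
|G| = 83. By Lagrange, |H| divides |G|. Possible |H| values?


Lagrange's theorem: |H| divides |G|
|G| = 83
Divisors of 83: 1, 83

Possible subgroup orders: {1, 83}


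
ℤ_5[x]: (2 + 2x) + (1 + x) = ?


Add coefficients mod 5:
x^0: 2 + 1 = 3 (mod 5)
x^1: 2 + 1 = 3 (mod 5)
Result: 3 + 3x

f + g = 3 + 3x


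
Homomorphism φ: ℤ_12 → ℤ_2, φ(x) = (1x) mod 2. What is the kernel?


Kernel = preimage of identity
ker(φ) = {x ∈ ℤ_12 : 1x ≡ 0 (mod 2)}. Since 2 | 12, φ is well-defined. The kernel is the cyclic subgroup ⟨2⟩ of ℤ_12 (order 6), i.e. {0, 2, 4, 6, 8, 10}

ker(φ) = {0, 2, 4, 6, 8, 10}


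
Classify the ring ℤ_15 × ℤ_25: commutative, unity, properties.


Direct product ring; commutative with unity (1,1); but (1,0)·(0,1) = (0,0) gives zero divisors, so not an integral domain
Commutative: Yes
Integral domain: No
Has unity: Yes

ℤ_15 × ℤ_25: Commutative=Yes, Unity=Yes


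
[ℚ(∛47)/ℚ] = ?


∛47 has minimal polynomial x³ - 47 (irreducible over ℚ since 47 is not a perfect cube)

[ℚ(∛47)/ℚ] = 3


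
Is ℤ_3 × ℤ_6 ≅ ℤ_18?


Comparing ℤ_3 × ℤ_6 and ℤ_18:
gcd(3,6) = 3 ≠ 1. Max element order in ℤ_3×ℤ_6 is lcm(3,6) = 6 < 18, so it has no element of order 18

No, ℤ_3 × ℤ_6 ≇ ℤ_18


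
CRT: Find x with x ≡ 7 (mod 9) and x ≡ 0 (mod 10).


m₁ = 9, m₂ = 10, gcd = 1, so CRT applies. M = m₁·m₂ = 90
Let M₁ = M/m₁ = 10, M₂ = M/m₂ = 9
Find y₁ ≡ M₁⁻¹ (mod m₁): 10⁻¹ ≡ 1 (mod 9)
Find y₂ ≡ M₂⁻¹ (mod m₂): 9⁻¹ ≡ 9 (mod 10)
x = a₁·M₁·y₁ + a₂·M₂·y₂ = 7·10·1 + 0·9·9 = 70
Reduce mod 90: x ≡ 70
Check: 70 mod 9 = 7 ✓, 70 mod 10 = 0 ✓

x ≡ 70 (mod 90)


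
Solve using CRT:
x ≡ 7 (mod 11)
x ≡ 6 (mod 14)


m₁ = 11, m₂ = 14, gcd = 1, so CRT applies. M = m₁·m₂ = 154
Let M₁ = M/m₁ = 14, M₂ = M/m₂ = 11
Find y₁ ≡ M₁⁻¹ (mod m₁): 14⁻¹ ≡ 4 (mod 11)
Find y₂ ≡ M₂⁻¹ (mod m₂): 11⁻¹ ≡ 9 (mod 14)
x = a₁·M₁·y₁ + a₂·M₂·y₂ = 7·14·4 + 6·11·9 = 986
Reduce mod 154: x ≡ 62
Check: 62 mod 11 = 7 ✓, 62 mod 14 = 6 ✓

x ≡ 62 (mod 154)


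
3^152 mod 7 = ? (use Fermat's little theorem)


Fermat's little theorem: if p is prime and gcd(a,p)=1, then a^(p-1) ≡ 1 (mod p)
p = 7 is prime, gcd(3,7) = 1
Reduce exponent: 152 mod 6 = 2
So 3^152 ≡ 3^2 (mod 7)
3^2 mod 7 = 2

3^152 ≡ 2 (mod 7)


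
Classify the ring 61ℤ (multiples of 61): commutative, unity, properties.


61ℤ is a commutative ring under +,× but has no multiplicative identity (1 ∉ 61ℤ); it has no zero divisors, but without unity it is not an integral domain
Commutative: Yes
Integral domain: No
Has unity: No

61ℤ (multiples of 61): Commutative=Yes, Unity=No


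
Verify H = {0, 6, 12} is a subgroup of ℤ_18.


Subgroup test for H = {0, 6, 12} in (ℤ_18, +):
(1) 0 ∈ H? Yes
(2) Closure: for all a,b ∈ H, (a+b) mod 18 ∈ H? Yes
(3) Inverses: for all a ∈ H, -a mod 18 ∈ H? Yes

Yes, H is a subgroup of ℤ_18


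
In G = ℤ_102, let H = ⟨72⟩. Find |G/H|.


|⟨72⟩| = n / gcd(72, 102) = 102 / 6 = 17
H is normal (ℤ_102 is abelian).
|G/H| = |G| / |H| = 102 / 17 = 6

|G/H| = 6


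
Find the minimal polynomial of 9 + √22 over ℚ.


Let α = 9 + √22. Then α - 9 = √22, so (α - 9)² = 22, giving α² - 18α + 59 = 0. Degree 2 and α ∉ ℚ, so this is the minimal polynomial.

Minimal polynomial: x² - 18x + 59


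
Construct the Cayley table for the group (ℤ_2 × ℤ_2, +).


Elements: {(0,0), (0,1), (1,0), (1,1)}
Operation: componentwise addition mod (2, 2)
Entry (a, b) = ((a₁+b₁) mod 2, (a₂+b₂) mod 2)

Cayley table:
      | (0,0) | (0,1) | (1,0) | (1,1)
(0,0) | (0,0) | (0,1) | (1,0) | (1,1)
(0,1) | (0,1) | (0,0) | (1,1) | (1,0)
(1,0) | (1,0) | (1,1) | (0,0) | (0,1)
(1,1) | (1,1) | (1,0) | (0,1) | (0,0)


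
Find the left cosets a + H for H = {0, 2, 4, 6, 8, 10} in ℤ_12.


H = {0, 2, 4, 6, 8, 10}, |H| = 6
Number of cosets = |G|/|H| = 12/6 = 2
0 + H = {0, 2, 4, 6, 8, 10}
1 + H = {1, 3, 5, 7, 9, 11}

Cosets: 0+H={0,2,4,6,8,10}; 1+H={1,3,5,7,9,11}


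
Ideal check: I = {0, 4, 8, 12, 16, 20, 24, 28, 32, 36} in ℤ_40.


Check ideal conditions for I = {0, 4, 8, 12, 16, 20, 24, 28, 32, 36} in ℤ_40:
(1) I is an additive subgroup? Yes
(2) For r ∈ ℤ_40 and a ∈ I: r·a ∈ I? Yes

Yes, I is an ideal of ℤ_40


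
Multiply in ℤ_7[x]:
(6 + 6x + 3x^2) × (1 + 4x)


Expand and collect like terms; reduce coefficients mod 7:
x^0: 6·1 = 6 ≡ 6 (mod 7)
x^1: 6·4 + 6·1 = 30 ≡ 2 (mod 7)
x^2: 6·4 + 3·1 = 27 ≡ 6 (mod 7)
x^3: 3·4 = 12 ≡ 5 (mod 7)
Result: 6 + 2x + 6x^2 + 5x^3

f · g = 6 + 2x + 6x^2 + 5x^3


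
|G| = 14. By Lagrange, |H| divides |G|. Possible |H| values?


Lagrange's theorem: |H| divides |G|
|G| = 14
Divisors of 14: 1, 2, 7, 14

Possible subgroup orders: {1, 2, 7, 14}


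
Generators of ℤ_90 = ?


g generates ℤ_n iff gcd(g,n) = 1
Prime factors of 90: 2, 3, 5
Generators are g ∈ {1,...,89} not divisible by any of these primes.
Generators: {1, 7, 11, 13, 17, 19, 23, 29, 31, 37, 41, 43, 47, 49, 53, 59, 61, 67, 71, 73, 77, 79, 83, 89}
Number of generators = φ(90) = 24

Generators of ℤ_90 = {1, 7, 11, 13, 17, 19, 23, 29, 31, 37, 41, 43, 47, 49, 53, 59, 61, 67, 71, 73, 77, 79, 83, 89}


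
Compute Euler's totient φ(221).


Factor n: 221 = 13 × 17
φ(n) = n · ∏(1 - 1/p) over distinct primes p | n
φ(221) = 221 · (1 - 1/13) · (1 - 1/17) = 192

φ(221) = 192


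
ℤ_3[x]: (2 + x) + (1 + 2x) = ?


Add coefficients mod 3:
x^0: 2 + 1 = 0 (mod 3)
x^1: 1 + 2 = 0 (mod 3)
Result: 0

f + g = 0


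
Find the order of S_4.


|S_n| = n! (number of permutations of n symbols)
|S_4| = 4! = 24

|S_4| = 24


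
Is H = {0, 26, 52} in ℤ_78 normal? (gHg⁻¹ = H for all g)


H = {0, 26, 52} in ℤ_78
ℤ_78 is abelian; every subgroup of an abelian group is normal

Yes, normal subgroup


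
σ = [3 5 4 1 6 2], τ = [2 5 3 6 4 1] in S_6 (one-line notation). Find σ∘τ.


σ∘τ: apply τ first, then σ
1 →τ 2 →σ 5
2 →τ 5 →σ 6
3 →τ 3 →σ 4
4 →τ 6 →σ 2
5 →τ 4 →σ 1
6 →τ 1 →σ 3

σ∘τ = [5 6 4 2 1 3]


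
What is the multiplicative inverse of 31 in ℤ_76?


Use the extended Euclidean algorithm to write 1 = 31·s + 76·t; then s mod 76 is the inverse.
Euclidean algorithm:
  31 = 0·76 + 31
  76 = 2·31 + 14
  31 = 2·14 + 3
  14 = 4·3 + 2
  3 = 1·2 + 1
  2 = 2·1 + 0
gcd(31,76) = 1
Back-substitution gives: 31·(27) + 76·(-11) = 1
So 31⁻¹ ≡ 27 ≡ 27 (mod 76)
Check: 31 × 27 = 837 ≡ 1 (mod 76) ✓

31⁻¹ ≡ 27 (mod 76)


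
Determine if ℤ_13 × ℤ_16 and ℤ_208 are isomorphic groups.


Comparing ℤ_13 × ℤ_16 and ℤ_208:
gcd(13,16) = 1, so ℤ_13 × ℤ_16 ≅ ℤ_208 (CRT)

Yes, ℤ_13 × ℤ_16 ≅ ℤ_208


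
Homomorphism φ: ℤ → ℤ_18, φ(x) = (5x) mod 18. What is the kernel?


Kernel = preimage of identity
ker(φ) = {x ∈ ℤ : 5x ≡ 0 (mod 18)}. gcd(5,18) = 1, so 5x ≡ 0 (mod 18) ⟺ x ≡ 0 (mod 18/1 = 18). Hence ker(φ) = 18ℤ

ker(φ) = 18ℤ


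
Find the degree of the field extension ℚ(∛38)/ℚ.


∛38 has minimal polynomial x³ - 38 (irreducible over ℚ since 38 is not a perfect cube)

[ℚ(∛38)/ℚ] = 3


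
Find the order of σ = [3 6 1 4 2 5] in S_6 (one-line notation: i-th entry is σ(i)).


Cycle decomposition: (1 3) (2 6 5)
Cycle lengths: 2, 3
Order = lcm(2, 3) = 6

ord(σ) = 6


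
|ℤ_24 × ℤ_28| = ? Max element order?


|ℤ_24 × ℤ_28| = 24 × 28 = 672
Max element order = lcm(24,28) = 168
Cyclic? No (gcd=4)

|ℤ_24×ℤ_28| = 672, max element order = 168


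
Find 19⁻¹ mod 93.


Use the extended Euclidean algorithm to write 1 = 19·s + 93·t; then s mod 93 is the inverse.
Euclidean algorithm:
  19 = 0·93 + 19
  93 = 4·19 + 17
  19 = 1·17 + 2
  17 = 8·2 + 1
  2 = 2·1 + 0
gcd(19,93) = 1
Back-substitution gives: 19·(-44) + 93·(9) = 1
So 19⁻¹ ≡ -44 ≡ 49 (mod 93)
Check: 19 × 49 = 931 ≡ 1 (mod 93) ✓

19⁻¹ ≡ 49 (mod 93)


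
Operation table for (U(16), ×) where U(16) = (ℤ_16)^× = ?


Elements: {1, 3, 5, 7, 9, 11, 13, 15}
Operation: multiplication mod 16
Entry (a, b) = (a × b) mod 16

Cayley table:
   |  1 |  3 |  5 |  7 |  9 | 11 | 13 | 15
 1 |  1 |  3 |  5 |  7 |  9 | 11 | 13 | 15
 3 |  3 |  9 | 15 |  5 | 11 |  1 |  7 | 13
 5 |  5 | 15 |  9 |  3 | 13 |  7 |  1 | 11
 7 |  7 |  5 |  3 |  1 | 15 | 13 | 11 |  9
 9 |  9 | 11 | 13 | 15 |  1 |  3 |  5 |  7
11 | 11 |  1 |  7 | 13 |  3 |  9 | 15 |  5
13 | 13 |  7 |  1 | 11 |  5 | 15 |  9 |  3
15 | 15 | 13 | 11 |  9 |  7 |  5 |  3 |  1


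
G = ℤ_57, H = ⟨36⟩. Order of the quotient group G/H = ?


|⟨36⟩| = n / gcd(36, 57) = 57 / 3 = 19
H is normal (ℤ_57 is abelian).
|G/H| = |G| / |H| = 57 / 19 = 3

|G/H| = 3


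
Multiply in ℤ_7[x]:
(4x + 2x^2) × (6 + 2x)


Expand and collect like terms; reduce coefficients mod 7:
x^0: 0·6 = 0 ≡ 0 (mod 7)
x^1: 0·2 + 4·6 = 24 ≡ 3 (mod 7)
x^2: 4·2 + 2·6 = 20 ≡ 6 (mod 7)
x^3: 2·2 = 4 ≡ 4 (mod 7)
Result: 3x + 6x^2 + 4x^3

f · g = 3x + 6x^2 + 4x^3


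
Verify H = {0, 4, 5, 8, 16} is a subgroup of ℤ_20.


Subgroup test for H = {0, 4, 5, 8, 16} in (ℤ_20, +):
(1) 0 ∈ H? Yes
(2) Closure: for all a,b ∈ H, (a+b) mod 20 ∈ H? No  [counterexample: 4 + 5 = 9 ∉ H]
(3) Inverses: for all a ∈ H, -a mod 20 ∈ H? No

No, H is not a subgroup of ℤ_20


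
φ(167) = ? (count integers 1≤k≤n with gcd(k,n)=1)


Factor n: 167 = 167
φ(n) = n · ∏(1 - 1/p) over distinct primes p | n
φ(167) = 167 · (1 - 1/167) = 166

φ(167) = 166


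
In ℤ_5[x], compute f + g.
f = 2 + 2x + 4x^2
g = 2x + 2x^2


Add coefficients mod 5:
x^0: 2 + 0 = 2 (mod 5)
x^1: 2 + 2 = 4 (mod 5)
x^2: 4 + 2 = 1 (mod 5)
Result: 2 + 4x + x^2

f + g = 2 + 4x + x^2


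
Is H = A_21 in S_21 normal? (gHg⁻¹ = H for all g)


H = A_21 in S_21
A_21 has index 2 in S_21, and every subgroup of index 2 is normal

Yes, normal subgroup


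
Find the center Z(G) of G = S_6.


Z(G) = {g ∈ G | gx = xg for all x ∈ G}
S_n is non-abelian for n ≥ 3; Z(S_6) is trivial

Z(S_6) = {e}


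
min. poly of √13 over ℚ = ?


√13 satisfies x² - 13 = 0, irreducible over ℚ since 13 is squarefree

Minimal polynomial: x² - 13


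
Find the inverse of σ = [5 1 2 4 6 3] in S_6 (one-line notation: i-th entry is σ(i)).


To find σ⁻¹, swap domain and range:
σ(1) = 5 → σ⁻¹(5) = 1
σ(2) = 1 → σ⁻¹(1) = 2
σ(3) = 2 → σ⁻¹(2) = 3
σ(4) = 4 → σ⁻¹(4) = 4
σ(5) = 6 → σ⁻¹(6) = 5
σ(6) = 3 → σ⁻¹(3) = 6

σ⁻¹ = [2 3 6 4 1 5]


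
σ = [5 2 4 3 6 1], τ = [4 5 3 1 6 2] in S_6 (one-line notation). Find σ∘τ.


σ∘τ: apply τ first, then σ
1 →τ 4 →σ 3
2 →τ 5 →σ 6
3 →τ 3 →σ 4
4 →τ 1 →σ 5
5 →τ 6 →σ 1
6 →τ 2 →σ 2

σ∘τ = [3 6 4 5 1 2]


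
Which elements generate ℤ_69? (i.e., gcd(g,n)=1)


g generates ℤ_n iff gcd(g,n) = 1
Prime factors of 69: 3, 23
Generators are g ∈ {1,...,68} not divisible by any of these primes.
Generators: {1, 2, 4, 5, 7, 8, 10, 11, 13, 14, 16, 17, 19, 20, 22, 25, 26, 28, 29, 31, 32, 34, 35, 37, 38, 40, 41, 43, 44, 47, 49, 50, 52, 53, 55, 56, 58, 59, 61, 62, 64, 65, 67, 68}
Number of generators = φ(69) = 44

Generators of ℤ_69 = {1, 2, 4, 5, 7, 8, 10, 11, 13, 14, 16, 17, 19, 20, 22, 25, 26, 28, 29, 31, 32, 34, 35, 37, 38, 40, 41, 43, 44, 47, 49, 50, 52, 53, 55, 56, 58, 59, 61, 62, 64, 65, 67, 68}


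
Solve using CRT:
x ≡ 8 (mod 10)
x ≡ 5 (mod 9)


m₁ = 10, m₂ = 9, gcd = 1, so CRT applies. M = m₁·m₂ = 90
Let M₁ = M/m₁ = 9, M₂ = M/m₂ = 10
Find y₁ ≡ M₁⁻¹ (mod m₁): 9⁻¹ ≡ 9 (mod 10)
Find y₂ ≡ M₂⁻¹ (mod m₂): 10⁻¹ ≡ 1 (mod 9)
x = a₁·M₁·y₁ + a₂·M₂·y₂ = 8·9·9 + 5·10·1 = 698
Reduce mod 90: x ≡ 68
Check: 68 mod 10 = 8 ✓, 68 mod 9 = 5 ✓

x ≡ 68 (mod 90)


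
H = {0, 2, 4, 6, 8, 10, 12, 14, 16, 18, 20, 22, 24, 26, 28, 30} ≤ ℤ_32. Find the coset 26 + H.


26 + H = {26 + h (mod 32) : h ∈ H}
26+0=26, 26+2=28, 26+4=30, 26+6=0, 26+8=2, 26+10=4, 26+12=6, 26+14=8, 26+16=10, 26+18=12, 26+20=14, 26+22=16, 26+24=18, 26+26=20, 26+28=22, 26+30=24
26 + H = {0, 2, 4, 6, 8, 10, 12, 14, 16, 18, 20, 22, 24, 26, 28, 30} = 0 + H

26 + H = {0, 2, 4, 6, 8, 10, 12, 14, 16, 18, 20, 22, 24, 26, 28, 30}


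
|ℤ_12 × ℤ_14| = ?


|A × B| = |A| · |B|
|ℤ_12 × ℤ_14| = 12 × 14 = 168

|ℤ_12 × ℤ_14| = 168


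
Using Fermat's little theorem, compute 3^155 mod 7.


Fermat's little theorem: if p is prime and gcd(a,p)=1, then a^(p-1) ≡ 1 (mod p)
p = 7 is prime, gcd(3,7) = 1
Reduce exponent: 155 mod 6 = 5
So 3^155 ≡ 3^5 (mod 7)
3^5 mod 7 = 5

3^155 ≡ 5 (mod 7)


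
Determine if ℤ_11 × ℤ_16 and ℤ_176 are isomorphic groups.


Comparing ℤ_11 × ℤ_16 and ℤ_176:
gcd(11,16) = 1, so ℤ_11 × ℤ_16 ≅ ℤ_176 (CRT)

Yes, ℤ_11 × ℤ_16 ≅ ℤ_176


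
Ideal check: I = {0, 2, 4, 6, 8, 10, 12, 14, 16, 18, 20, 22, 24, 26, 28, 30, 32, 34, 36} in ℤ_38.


Check ideal conditions for I = {0, 2, 4, 6, 8, 10, 12, 14, 16, 18, 20, 22, 24, 26, 28, 30, 32, 34, 36} in ℤ_38:
(1) I is an additive subgroup? Yes
(2) For r ∈ ℤ_38 and a ∈ I: r·a ∈ I? Yes

Yes, I is an ideal of ℤ_38


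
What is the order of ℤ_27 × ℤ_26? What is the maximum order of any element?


|ℤ_27 × ℤ_26| = 27 × 26 = 702
Max element order = lcm(27,26) = 702
Cyclic? Yes (gcd=1)

|ℤ_27×ℤ_26| = 702, max element order = 702


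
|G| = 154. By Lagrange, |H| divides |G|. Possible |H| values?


Lagrange's theorem: |H| divides |G|
|G| = 154
Divisors of 154: 1, 2, 7, 11, 14, 22, 77, 154

Possible subgroup orders: {1, 2, 7, 11, 14, 22, 77, 154}


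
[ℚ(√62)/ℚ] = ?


√62 has minimal polynomial x² - 62 (irreducible over ℚ since 62 is squarefree)

[ℚ(√62)/ℚ] = 2


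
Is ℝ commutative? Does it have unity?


ℝ is a field: commutative, has unity, every nonzero element is a unit (hence an integral domain)
Commutative: Yes
Integral domain: Yes
Has unity: Yes

ℝ: Commutative=Yes, Unity=Yes


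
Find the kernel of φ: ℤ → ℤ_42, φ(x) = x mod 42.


Kernel = preimage of identity
ker(φ) = {x ∈ ℤ : x ≡ 0 (mod 42)} = 42ℤ = {0, ±42, ±84, ...}

ker(φ) = 42ℤ


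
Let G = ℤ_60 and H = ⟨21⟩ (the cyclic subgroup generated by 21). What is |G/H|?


|⟨21⟩| = n / gcd(21, 60) = 60 / 3 = 20
H is normal (ℤ_60 is abelian).
|G/H| = |G| / |H| = 60 / 20 = 3

|G/H| = 3


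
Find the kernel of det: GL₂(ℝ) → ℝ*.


Kernel = preimage of identity
ker(det) = {A | det(A) = 1} = SL₂(ℝ)

ker(det) = SL₂(ℝ)


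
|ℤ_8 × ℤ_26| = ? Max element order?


|ℤ_8 × ℤ_26| = 8 × 26 = 208
Max element order = lcm(8,26) = 104
Cyclic? No (gcd=2)

|ℤ_8×ℤ_26| = 208, max element order = 104


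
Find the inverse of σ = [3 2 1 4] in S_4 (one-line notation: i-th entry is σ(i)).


To find σ⁻¹, swap domain and range:
σ(1) = 3 → σ⁻¹(3) = 1
σ(2) = 2 → σ⁻¹(2) = 2
σ(3) = 1 → σ⁻¹(1) = 3
σ(4) = 4 → σ⁻¹(4) = 4

σ⁻¹ = [3 2 1 4]


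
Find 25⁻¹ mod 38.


Use the extended Euclidean algorithm to write 1 = 25·s + 38·t; then s mod 38 is the inverse.
Euclidean algorithm:
  25 = 0·38 + 25
  38 = 1·25 + 13
  25 = 1·13 + 12
  13 = 1·12 + 1
  12 = 12·1 + 0
gcd(25,38) = 1
Back-substitution gives: 25·(-3) + 38·(2) = 1
So 25⁻¹ ≡ -3 ≡ 35 (mod 38)
Check: 25 × 35 = 875 ≡ 1 (mod 38) ✓

25⁻¹ ≡ 35 (mod 38)


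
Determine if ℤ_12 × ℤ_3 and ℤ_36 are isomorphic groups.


Comparing ℤ_12 × ℤ_3 and ℤ_36:
gcd(12,3) = 3 ≠ 1. Max element order in ℤ_12×ℤ_3 is lcm(12,3) = 12 < 36, so it has no element of order 36

No, ℤ_12 × ℤ_3 ≇ ℤ_36


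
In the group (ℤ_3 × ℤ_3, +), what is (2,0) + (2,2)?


Operation: componentwise addition mod (3, 3)
(2,0) + (2,2) = ((a₁+b₁) mod 3, (a₂+b₂) mod 3) with a = (2,0), b = (2,2)

(2,0) + (2,2) = (1,2)


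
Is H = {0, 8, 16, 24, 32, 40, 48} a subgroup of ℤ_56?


Subgroup test for H = {0, 8, 16, 24, 32, 40, 48} in (ℤ_56, +):
(1) 0 ∈ H? Yes
(2) Closure: for all a,b ∈ H, (a+b) mod 56 ∈ H? Yes
(3) Inverses: for all a ∈ H, -a mod 56 ∈ H? Yes

Yes, H is a subgroup of ℤ_56


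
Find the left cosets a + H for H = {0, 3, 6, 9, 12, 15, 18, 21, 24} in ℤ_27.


H = {0, 3, 6, 9, 12, 15, 18, 21, 24}, |H| = 9
Number of cosets = |G|/|H| = 27/9 = 3
0 + H = {0, 3, 6, 9, 12, 15, 18, 21, 24}
1 + H = {1, 4, 7, 10, 13, 16, 19, 22, 25}
2 + H = {2, 5, 8, 11, 14, 17, 20, 23, 26}

Cosets: 0+H={0,3,6,9,12,15,18,21,24}; 1+H={1,4,7,10,13,16,19,22,25}; 2+H={2,5,8,11,14,17,20,23,26}


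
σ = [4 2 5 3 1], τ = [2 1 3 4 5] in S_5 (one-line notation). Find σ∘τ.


σ∘τ: apply τ first, then σ
1 →τ 2 →σ 2
2 →τ 1 →σ 4
3 →τ 3 →σ 5
4 →τ 4 →σ 3
5 →τ 5 →σ 1

σ∘τ = [2 4 5 3 1]


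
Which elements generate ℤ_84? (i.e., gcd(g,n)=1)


g generates ℤ_n iff gcd(g,n) = 1
Prime factors of 84: 2, 3, 7
Generators are g ∈ {1,...,83} not divisible by any of these primes.
Generators: {1, 5, 11, 13, 17, 19, 23, 25, 29, 31, 37, 41, 43, 47, 53, 55, 59, 61, 65, 67, 71, 73, 79, 83}
Number of generators = φ(84) = 24

Generators of ℤ_84 = {1, 5, 11, 13, 17, 19, 23, 25, 29, 31, 37, 41, 43, 47, 53, 55, 59, 61, 65, 67, 71, 73, 79, 83}


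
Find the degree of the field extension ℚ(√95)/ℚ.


√95 has minimal polynomial x² - 95 (irreducible over ℚ since 95 is squarefree)

[ℚ(√95)/ℚ] = 2


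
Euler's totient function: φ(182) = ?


Factor n: 182 = 2 × 7 × 13
φ(n) = n · ∏(1 - 1/p) over distinct primes p | n
φ(182) = 182 · (1 - 1/2) · (1 - 1/7) · (1 - 1/13) = 72

φ(182) = 72


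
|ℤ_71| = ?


ℤ_n has n elements.

|ℤ_71| = 71


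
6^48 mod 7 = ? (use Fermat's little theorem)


Fermat's little theorem: if p is prime and gcd(a,p)=1, then a^(p-1) ≡ 1 (mod p)
p = 7 is prime, gcd(6,7) = 1
Reduce exponent: 48 mod 6 = 0
So 6^48 ≡ 6^0 (mod 7)
6^0 = 1

6^48 ≡ 1 (mod 7)


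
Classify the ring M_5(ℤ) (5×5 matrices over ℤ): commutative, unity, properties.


Matrix multiplication is non-commutative for n ≥ 2; the identity matrix I is the unity; singular matrices give zero divisors, so not an integral domain
Commutative: No
Integral domain: No
Has unity: Yes

M_5(ℤ) (5×5 matrices over ℤ): Commutative=No, Unity=Yes


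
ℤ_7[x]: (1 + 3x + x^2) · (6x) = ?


Expand and collect like terms; reduce coefficients mod 7:
x^0: 1·0 = 0 ≡ 0 (mod 7)
x^1: 1·6 + 3·0 = 6 ≡ 6 (mod 7)
x^2: 3·6 + 1·0 = 18 ≡ 4 (mod 7)
x^3: 1·6 = 6 ≡ 6 (mod 7)
Result: 6x + 4x^2 + 6x^3

f · g = 6x + 4x^2 + 6x^3


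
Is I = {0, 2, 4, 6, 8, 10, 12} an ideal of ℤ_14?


Check ideal conditions for I = {0, 2, 4, 6, 8, 10, 12} in ℤ_14:
(1) I is an additive subgroup? Yes
(2) For r ∈ ℤ_14 and a ∈ I: r·a ∈ I? Yes

Yes, I is an ideal of ℤ_14


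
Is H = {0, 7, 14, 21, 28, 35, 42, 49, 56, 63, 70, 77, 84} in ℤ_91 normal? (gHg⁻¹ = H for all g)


H = {0, 7, 14, 21, 28, 35, 42, 49, 56, 63, 70, 77, 84} in ℤ_91
ℤ_91 is abelian; every subgroup of an abelian group is normal

Yes, normal subgroup


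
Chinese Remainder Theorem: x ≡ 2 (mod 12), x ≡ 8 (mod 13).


m₁ = 12, m₂ = 13, gcd = 1, so CRT applies. M = m₁·m₂ = 156
Let M₁ = M/m₁ = 13, M₂ = M/m₂ = 12
Find y₁ ≡ M₁⁻¹ (mod m₁): 13⁻¹ ≡ 1 (mod 12)
Find y₂ ≡ M₂⁻¹ (mod m₂): 12⁻¹ ≡ 12 (mod 13)
x = a₁·M₁·y₁ + a₂·M₂·y₂ = 2·13·1 + 8·12·12 = 1178
Reduce mod 156: x ≡ 86
Check: 86 mod 12 = 2 ✓, 86 mod 13 = 8 ✓

x ≡ 86 (mod 156)


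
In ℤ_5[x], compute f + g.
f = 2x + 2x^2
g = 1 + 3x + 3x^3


Add coefficients mod 5:
x^0: 0 + 1 = 1 (mod 5)
x^1: 2 + 3 = 0 (mod 5)
x^2: 2 + 0 = 2 (mod 5)
x^3: 0 + 3 = 3 (mod 5)
Result: 1 + 2x^2 + 3x^3

f + g = 1 + 2x^2 + 3x^3


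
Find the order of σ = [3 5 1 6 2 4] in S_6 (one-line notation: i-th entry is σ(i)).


Cycle decomposition: (1 3) (2 5) (4 6)
Cycle lengths: 2, 2, 2
Order = lcm(2, 2, 2) = 2

ord(σ) = 2


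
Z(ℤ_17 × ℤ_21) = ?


Z(G) = {g ∈ G | gx = xg for all x ∈ G}
Direct product of abelian groups is abelian, so Z(G) = G

Z(ℤ_17 × ℤ_21) = ℤ_17 × ℤ_21


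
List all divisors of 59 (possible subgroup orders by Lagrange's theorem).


Lagrange's theorem: |H| divides |G|
|G| = 59
Divisors of 59: 1, 59

Possible subgroup orders: {1, 59}


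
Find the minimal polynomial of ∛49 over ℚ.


∛49 satisfies x³ - 49 = 0, irreducible over ℚ (no rational root; 49 is not a perfect cube)

Minimal polynomial: x³ - 49


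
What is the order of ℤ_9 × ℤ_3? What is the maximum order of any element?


|ℤ_9 × ℤ_3| = 9 × 3 = 27
Max element order = lcm(9,3) = 9
Cyclic? No (gcd=3)

|ℤ_9×ℤ_3| = 27, max element order = 9


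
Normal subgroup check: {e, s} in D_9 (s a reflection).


H = {e, s} in D_9 (s a reflection)
r·s·r⁻¹ = sr⁻² ≠ s for n ≥ 3, so {e, s} is not closed under conjugation

No, not a normal subgroup


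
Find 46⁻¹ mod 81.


Use the extended Euclidean algorithm to write 1 = 46·s + 81·t; then s mod 81 is the inverse.
Euclidean algorithm:
  46 = 0·81 + 46
  81 = 1·46 + 35
  46 = 1·35 + 11
  35 = 3·11 + 2
  11 = 5·2 + 1
  2 = 2·1 + 0
gcd(46,81) = 1
Back-substitution gives: 46·(37) + 81·(-21) = 1
So 46⁻¹ ≡ 37 ≡ 37 (mod 81)
Check: 46 × 37 = 1702 ≡ 1 (mod 81) ✓

46⁻¹ ≡ 37 (mod 81)


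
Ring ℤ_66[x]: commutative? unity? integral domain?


ℤ_66 has zero divisors (2·33 ≡ 0), and these lift to constant zero divisors in ℤ_66[x]; so not an integral domain
Commutative: Yes
Integral domain: No
Has unity: Yes

ℤ_66[x]: Commutative=Yes, Unity=Yes


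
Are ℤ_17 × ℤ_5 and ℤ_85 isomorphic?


Comparing ℤ_17 × ℤ_5 and ℤ_85:
gcd(17,5) = 1, so ℤ_17 × ℤ_5 ≅ ℤ_85 (CRT)

Yes, ℤ_17 × ℤ_5 ≅ ℤ_85


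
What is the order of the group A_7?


|A_n| = n!/2 (even permutations)
|A_7| = 7!/2 = 5040/2 = 2520

|A_7| = 2520


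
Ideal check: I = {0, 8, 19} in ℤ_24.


Check ideal conditions for I = {0, 8, 19} in ℤ_24:
(1) I is an additive subgroup? No
(2) For r ∈ ℤ_24 and a ∈ I: r·a ∈ I? No  [counterexample: r=2, a=8, r·a mod 24 = 16 ∉ I]

No, I is not an ideal of ℤ_24


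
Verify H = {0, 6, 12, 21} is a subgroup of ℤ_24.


Subgroup test for H = {0, 6, 12, 21} in (ℤ_24, +):
(1) 0 ∈ H? Yes
(2) Closure: for all a,b ∈ H, (a+b) mod 24 ∈ H? No  [counterexample: 6 + 12 = 18 ∉ H]
(3) Inverses: for all a ∈ H, -a mod 24 ∈ H? No

No, H is not a subgroup of ℤ_24


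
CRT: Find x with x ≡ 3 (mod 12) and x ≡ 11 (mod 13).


m₁ = 12, m₂ = 13, gcd = 1, so CRT applies. M = m₁·m₂ = 156
Let M₁ = M/m₁ = 13, M₂ = M/m₂ = 12
Find y₁ ≡ M₁⁻¹ (mod m₁): 13⁻¹ ≡ 1 (mod 12)
Find y₂ ≡ M₂⁻¹ (mod m₂): 12⁻¹ ≡ 12 (mod 13)
x = a₁·M₁·y₁ + a₂·M₂·y₂ = 3·13·1 + 11·12·12 = 1623
Reduce mod 156: x ≡ 63
Check: 63 mod 12 = 3 ✓, 63 mod 13 = 11 ✓

x ≡ 63 (mod 156)


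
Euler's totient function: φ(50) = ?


Factor n: 50 = 2 × 5^2
φ(n) = n · ∏(1 - 1/p) over distinct primes p | n
φ(50) = 50 · (1 - 1/2) · (1 - 1/5) = 20

φ(50) = 20


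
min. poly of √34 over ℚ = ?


√34 satisfies x² - 34 = 0, irreducible over ℚ since 34 is squarefree

Minimal polynomial: x² - 34


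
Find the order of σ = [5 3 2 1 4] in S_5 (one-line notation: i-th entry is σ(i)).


Cycle decomposition: (1 5 4) (2 3)
Cycle lengths: 3, 2
Order = lcm(3, 2) = 6

ord(σ) = 6


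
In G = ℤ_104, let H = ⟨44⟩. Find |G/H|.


|⟨44⟩| = n / gcd(44, 104) = 104 / 4 = 26
H is normal (ℤ_104 is abelian).
|G/H| = |G| / |H| = 104 / 26 = 4

|G/H| = 4


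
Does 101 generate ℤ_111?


g generates ℤ_n iff gcd(g, n) = 1
gcd(101, 111) = 1
Since gcd = 1, 101 is a generator.

Yes, 101 generates ℤ_111


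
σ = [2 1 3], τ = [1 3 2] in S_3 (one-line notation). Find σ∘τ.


σ∘τ: apply τ first, then σ
1 →τ 1 →σ 2
2 →τ 3 →σ 3
3 →τ 2 →σ 1

σ∘τ = [2 3 1]


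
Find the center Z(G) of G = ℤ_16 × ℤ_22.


Z(G) = {g ∈ G | gx = xg for all x ∈ G}
Direct product of abelian groups is abelian, so Z(G) = G

Z(ℤ_16 × ℤ_22) = ℤ_16 × ℤ_22


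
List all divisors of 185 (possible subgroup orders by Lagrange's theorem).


Lagrange's theorem: |H| divides |G|
|G| = 185
Divisors of 185: 1, 5, 37, 185

Possible subgroup orders: {1, 5, 37, 185}


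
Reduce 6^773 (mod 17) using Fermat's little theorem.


Fermat's little theorem: if p is prime and gcd(a,p)=1, then a^(p-1) ≡ 1 (mod p)
p = 17 is prime, gcd(6,17) = 1
Reduce exponent: 773 mod 16 = 5
So 6^773 ≡ 6^5 (mod 17)
6^5 mod 17 = 7

6^773 ≡ 7 (mod 17)


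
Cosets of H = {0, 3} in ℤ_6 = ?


H = {0, 3}, |H| = 2
Number of cosets = |G|/|H| = 6/2 = 3
0 + H = {0, 3}
1 + H = {1, 4}
2 + H = {2, 5}

Cosets: 0+H={0,3}; 1+H={1,4}; 2+H={2,5}


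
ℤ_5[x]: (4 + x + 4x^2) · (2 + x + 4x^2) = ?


Expand and collect like terms; reduce coefficients mod 5:
x^0: 4·2 = 8 ≡ 3 (mod 5)
x^1: 4·1 + 1·2 = 6 ≡ 1 (mod 5)
x^2: 4·4 + 1·1 + 4·2 = 25 ≡ 0 (mod 5)
x^3: 1·4 + 4·1 = 8 ≡ 3 (mod 5)
x^4: 4·4 = 16 ≡ 1 (mod 5)
Result: 3 + x + 3x^3 + x^4

f · g = 3 + x + 3x^3 + x^4


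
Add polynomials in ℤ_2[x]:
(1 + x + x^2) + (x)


Add coefficients mod 2:
x^0: 1 + 0 = 1 (mod 2)
x^1: 1 + 1 = 0 (mod 2)
x^2: 1 + 0 = 1 (mod 2)
Result: 1 + x^2

f + g = 1 + x^2


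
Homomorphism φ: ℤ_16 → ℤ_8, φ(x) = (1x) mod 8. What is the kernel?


Kernel = preimage of identity
ker(φ) = {x ∈ ℤ_16 : 1x ≡ 0 (mod 8)}. Since 8 | 16, φ is well-defined. The kernel is the cyclic subgroup ⟨8⟩ of ℤ_16 (order 2), i.e. {0, 8}

ker(φ) = {0, 8}


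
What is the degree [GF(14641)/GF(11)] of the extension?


GF(14641) = GF(11^4), so the extension degree is 4

[GF(14641)/GF(11)] = 4


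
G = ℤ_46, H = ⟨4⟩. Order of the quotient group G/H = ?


|⟨4⟩| = n / gcd(4, 46) = 46 / 2 = 23
H is normal (ℤ_46 is abelian).
|G/H| = |G| / |H| = 46 / 23 = 2

|G/H| = 2


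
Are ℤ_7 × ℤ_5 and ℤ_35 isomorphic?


Comparing ℤ_7 × ℤ_5 and ℤ_35:
gcd(7,5) = 1, so ℤ_7 × ℤ_5 ≅ ℤ_35 (CRT)

Yes, ℤ_7 × ℤ_5 ≅ ℤ_35


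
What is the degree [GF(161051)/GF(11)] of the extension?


GF(161051) = GF(11^5), so the extension degree is 5

[GF(161051)/GF(11)] = 5


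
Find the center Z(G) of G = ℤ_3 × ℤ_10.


Z(G) = {g ∈ G | gx = xg for all x ∈ G}
Direct product of abelian groups is abelian, so Z(G) = G

Z(ℤ_3 × ℤ_10) = ℤ_3 × ℤ_10


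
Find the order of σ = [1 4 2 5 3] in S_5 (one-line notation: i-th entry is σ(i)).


Cycle decomposition: (2 4 5 3)
Cycle lengths: 4
Order = lcm(4) = 4

ord(σ) = 4


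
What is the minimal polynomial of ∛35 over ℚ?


∛35 satisfies x³ - 35 = 0, irreducible over ℚ (no rational root; 35 is not a perfect cube)

Minimal polynomial: x³ - 35


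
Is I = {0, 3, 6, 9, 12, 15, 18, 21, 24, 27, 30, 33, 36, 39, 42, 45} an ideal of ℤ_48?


Check ideal conditions for I = {0, 3, 6, 9, 12, 15, 18, 21, 24, 27, 30, 33, 36, 39, 42, 45} in ℤ_48:
(1) I is an additive subgroup? Yes
(2) For r ∈ ℤ_48 and a ∈ I: r·a ∈ I? Yes

Yes, I is an ideal of ℤ_48
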